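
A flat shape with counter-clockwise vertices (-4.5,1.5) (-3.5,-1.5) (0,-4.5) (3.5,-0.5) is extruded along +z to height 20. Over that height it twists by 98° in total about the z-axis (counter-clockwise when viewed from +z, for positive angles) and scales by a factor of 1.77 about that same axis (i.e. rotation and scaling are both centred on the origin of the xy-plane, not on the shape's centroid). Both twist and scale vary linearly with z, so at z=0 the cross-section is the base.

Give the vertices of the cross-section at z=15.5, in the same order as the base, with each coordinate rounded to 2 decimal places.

t = z/height = 15.5/20 = 0.775
s = 1 + (scale-1)·z/height = 1 + (1.77-1)·15.5/20 = 1.596750
θ = twist·z/height = 98°·15.5/20 = 75.9500° = 1.325578 rad
cos θ = 0.242769, sin θ = 0.970084 (intermediates below are computed at full precision and shown rounded to 5 d.p.)
v1: (-4.5,1.5) → rotate → (-2.54758,-4.00123) → ×s → (-4.06786,-6.38896) → (-4.07,-6.39)
v2: (-3.5,-1.5) → rotate → (0.60544,-3.75945) → ×s → (0.96673,-6.00290) → (0.97,-6.00)
v3: (0,-4.5) → rotate → (4.36538,-1.09246) → ×s → (6.97042,-1.74438) → (6.97,-1.74)
v4: (3.5,-0.5) → rotate → (1.33473,3.27391) → ×s → (2.13123,5.22762) → (2.13,5.23)

Cross-section at z=15.5: (-4.07,-6.39) (0.97,-6.00) (6.97,-1.74) (2.13,5.23)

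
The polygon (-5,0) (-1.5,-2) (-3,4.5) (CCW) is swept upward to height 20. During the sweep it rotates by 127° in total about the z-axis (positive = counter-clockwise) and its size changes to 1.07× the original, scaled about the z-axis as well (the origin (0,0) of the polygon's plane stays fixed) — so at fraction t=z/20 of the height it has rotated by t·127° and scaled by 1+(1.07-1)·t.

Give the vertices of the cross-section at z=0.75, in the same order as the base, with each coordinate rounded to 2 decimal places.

Cross-section at z=0.75: (-5.00,-0.42) (-1.33,-2.12) (-3.37,4.25)

t = z/height = 0.75/20 = 0.0375
s = 1 + (scale-1)·z/height = 1 + (1.07-1)·0.75/20 = 1.002625
θ = twist·z/height = 127°·0.75/20 = 4.7625° = 0.083121 rad
cos θ = 0.996547, sin θ = 0.083026 (intermediates below are computed at full precision and shown rounded to 5 d.p.)
v1: (-5,0) → rotate → (-4.98274,-0.41513) → ×s → (-4.99582,-0.41622) → (-5.00,-0.42)
v2: (-1.5,-2) → rotate → (-1.32877,-2.11763) → ×s → (-1.33226,-2.12319) → (-1.33,-2.12)
v3: (-3,4.5) → rotate → (-3.36326,4.23539) → ×s → (-3.37209,4.24650) → (-3.37,4.25)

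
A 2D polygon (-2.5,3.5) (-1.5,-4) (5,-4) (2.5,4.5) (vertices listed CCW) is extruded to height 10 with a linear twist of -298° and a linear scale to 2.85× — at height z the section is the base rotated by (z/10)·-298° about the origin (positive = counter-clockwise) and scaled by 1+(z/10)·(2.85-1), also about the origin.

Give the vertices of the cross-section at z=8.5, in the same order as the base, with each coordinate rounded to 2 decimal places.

Cross-section at z=8.5: (-6.78,-8.75) (10.96,-0.74) (6.16,15.28) (-12.94,2.83)

t = z/height = 8.5/10 = 0.85
s = 1 + (scale-1)·z/height = 1 + (2.85-1)·8.5/10 = 2.572500
θ = twist·z/height = -298°·8.5/10 = -253.3000° = -4.420919 rad
cos θ = -0.287361, sin θ = 0.957822 (intermediates below are computed at full precision and shown rounded to 5 d.p.)
v1: (-2.5,3.5) → rotate → (-2.63398,-3.40032) → ×s → (-6.77591,-8.74732) → (-6.78,-8.75)
v2: (-1.5,-4) → rotate → (4.26233,-0.28729) → ×s → (10.96485,-0.73906) → (10.96,-0.74)
v3: (5,-4) → rotate → (2.39449,5.93855) → ×s → (6.15982,15.27693) → (6.16,15.28)
v4: (2.5,4.5) → rotate → (-5.02860,1.10143) → ×s → (-12.93608,2.83344) → (-12.94,2.83)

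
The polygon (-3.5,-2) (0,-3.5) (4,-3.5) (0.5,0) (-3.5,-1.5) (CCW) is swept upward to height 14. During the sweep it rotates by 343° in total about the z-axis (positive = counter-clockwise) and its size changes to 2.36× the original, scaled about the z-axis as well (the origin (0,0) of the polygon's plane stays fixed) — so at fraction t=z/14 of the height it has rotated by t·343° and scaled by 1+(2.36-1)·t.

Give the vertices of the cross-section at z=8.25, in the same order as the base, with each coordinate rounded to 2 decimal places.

t = z/height = 8.25/14 = 0.589286
s = 1 + (scale-1)·z/height = 1 + (2.36-1)·8.25/14 = 1.801429
θ = twist·z/height = 343°·8.25/14 = 202.1250° = 3.527747 rad
cos θ = -0.926364, sin θ = -0.376629 (intermediates below are computed at full precision and shown rounded to 5 d.p.)
v1: (-3.5,-2) → rotate → (2.48902,3.17093) → ×s → (4.48379,5.71220) → (4.48,5.71)
v2: (0,-3.5) → rotate → (-1.31820,3.24228) → ×s → (-2.37464,5.84073) → (-2.37,5.84)
v3: (4,-3.5) → rotate → (-5.02366,1.73576) → ×s → (-9.04976,3.12685) → (-9.05,3.13)
v4: (0.5,0) → rotate → (-0.46318,-0.18831) → ×s → (-0.83439,-0.33923) → (-0.83,-0.34)
v5: (-3.5,-1.5) → rotate → (2.67733,2.70775) → ×s → (4.82302,4.87781) → (4.82,4.88)

Cross-section at z=8.25: (4.48,5.71) (-2.37,5.84) (-9.05,3.13) (-0.83,-0.34) (4.82,4.88)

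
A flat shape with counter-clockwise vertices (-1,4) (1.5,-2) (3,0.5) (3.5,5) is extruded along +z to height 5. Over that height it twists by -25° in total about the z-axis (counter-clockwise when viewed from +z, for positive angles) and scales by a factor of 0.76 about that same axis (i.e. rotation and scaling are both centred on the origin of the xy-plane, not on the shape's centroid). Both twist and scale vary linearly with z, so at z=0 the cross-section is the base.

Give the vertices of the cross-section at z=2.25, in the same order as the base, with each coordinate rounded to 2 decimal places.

Cross-section at z=2.25: (-0.18,3.67) (0.96,-2.01) (2.71,-0.08) (3.93,3.77)

t = z/height = 2.25/5 = 0.45
s = 1 + (scale-1)·z/height = 1 + (0.76-1)·2.25/5 = 0.892000
θ = twist·z/height = -25°·2.25/5 = -11.2500° = -0.196350 rad
cos θ = 0.980785, sin θ = -0.195090 (intermediates below are computed at full precision and shown rounded to 5 d.p.)
v1: (-1,4) → rotate → (-0.20042,4.11823) → ×s → (-0.17878,3.67346) → (-0.18,3.67)
v2: (1.5,-2) → rotate → (1.08100,-2.25421) → ×s → (0.96425,-2.01075) → (0.96,-2.01)
v3: (3,0.5) → rotate → (3.03990,-0.09488) → ×s → (2.71159,-0.08463) → (2.71,-0.08)
v4: (3.5,5) → rotate → (4.40820,4.22111) → ×s → (3.93211,3.76523) → (3.93,3.77)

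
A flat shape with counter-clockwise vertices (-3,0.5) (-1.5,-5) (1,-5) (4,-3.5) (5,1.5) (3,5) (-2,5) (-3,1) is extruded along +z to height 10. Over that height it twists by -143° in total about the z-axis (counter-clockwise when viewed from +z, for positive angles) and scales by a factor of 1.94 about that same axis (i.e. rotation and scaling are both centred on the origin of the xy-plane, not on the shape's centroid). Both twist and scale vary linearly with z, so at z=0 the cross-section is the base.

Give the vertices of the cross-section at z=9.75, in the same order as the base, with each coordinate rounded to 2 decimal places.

Cross-section at z=9.75: (4.99,3.01) (-4.05,9.15) (-7.69,6.03) (-10.19,0.11) (-5.41,-8.42) (1.87,-11.02) (9.14,-4.79) (5.61,2.28)

t = z/height = 9.75/10 = 0.975
s = 1 + (scale-1)·z/height = 1 + (1.94-1)·9.75/10 = 1.916500
θ = twist·z/height = -143°·9.75/10 = -139.4250° = -2.433425 rad
cos θ = -0.759555, sin θ = -0.650443 (intermediates below are computed at full precision and shown rounded to 5 d.p.)
v1: (-3,0.5) → rotate → (2.60389,1.57155) → ×s → (4.99035,3.01188) → (4.99,3.01)
v2: (-1.5,-5) → rotate → (-2.11288,4.77344) → ×s → (-4.04934,9.14830) → (-4.05,9.15)
v3: (1,-5) → rotate → (-4.01177,3.14733) → ×s → (-7.68856,6.03186) → (-7.69,6.03)
v4: (4,-3.5) → rotate → (-5.31477,0.05667) → ×s → (-10.18576,0.10861) → (-10.19,0.11)
v5: (5,1.5) → rotate → (-2.82211,-4.39155) → ×s → (-5.40858,-8.41640) → (-5.41,-8.42)
v6: (3,5) → rotate → (0.97355,-5.74910) → ×s → (1.86581,-11.01816) → (1.87,-11.02)
v7: (-2,5) → rotate → (4.77132,-2.49689) → ×s → (9.14424,-4.78529) → (9.14,-4.79)
v8: (-3,1) → rotate → (2.92911,1.19177) → ×s → (5.61364,2.28403) → (5.61,2.28)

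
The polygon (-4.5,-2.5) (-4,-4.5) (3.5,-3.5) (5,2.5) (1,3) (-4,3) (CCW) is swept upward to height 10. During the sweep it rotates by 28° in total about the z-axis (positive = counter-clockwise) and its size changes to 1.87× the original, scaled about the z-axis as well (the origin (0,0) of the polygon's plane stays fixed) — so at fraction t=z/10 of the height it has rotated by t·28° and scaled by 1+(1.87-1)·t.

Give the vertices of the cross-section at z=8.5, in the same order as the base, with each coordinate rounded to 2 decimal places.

Cross-section at z=8.5: (-5.41,-7.14) (-3.21,-9.97) (8.03,-3.11) (6.20,7.49) (-0.51,5.48) (-8.47,1.97)

t = z/height = 8.5/10 = 0.85
s = 1 + (scale-1)·z/height = 1 + (1.87-1)·8.5/10 = 1.739500
θ = twist·z/height = 28°·8.5/10 = 23.8000° = 0.415388 rad
cos θ = 0.914960, sin θ = 0.403545 (intermediates below are computed at full precision and shown rounded to 5 d.p.)
v1: (-4.5,-2.5) → rotate → (-3.10846,-4.10335) → ×s → (-5.40716,-7.13778) → (-5.41,-7.14)
v2: (-4,-4.5) → rotate → (-1.84388,-5.73150) → ×s → (-3.20744,-9.96994) → (-3.21,-9.97)
v3: (3.5,-3.5) → rotate → (4.61477,-1.78995) → ×s → (8.02739,-3.11362) → (8.03,-3.11)
v4: (5,2.5) → rotate → (3.56594,4.30513) → ×s → (6.20294,7.48877) → (6.20,7.49)
v5: (1,3) → rotate → (-0.29568,3.14842) → ×s → (-0.51433,5.47668) → (-0.51,5.48)
v6: (-4,3) → rotate → (-4.87047,1.13070) → ×s → (-8.47219,1.96685) → (-8.47,1.97)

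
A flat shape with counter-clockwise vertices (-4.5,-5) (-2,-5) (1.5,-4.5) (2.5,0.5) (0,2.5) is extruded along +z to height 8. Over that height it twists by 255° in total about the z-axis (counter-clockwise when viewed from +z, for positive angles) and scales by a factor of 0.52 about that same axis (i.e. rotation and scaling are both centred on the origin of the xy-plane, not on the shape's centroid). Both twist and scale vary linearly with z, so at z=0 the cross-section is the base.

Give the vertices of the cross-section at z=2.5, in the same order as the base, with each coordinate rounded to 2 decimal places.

t = z/height = 2.5/8 = 0.3125
s = 1 + (scale-1)·z/height = 1 + (0.52-1)·2.5/8 = 0.850000
θ = twist·z/height = 255°·2.5/8 = 79.6875° = 1.390809 rad
cos θ = 0.179017, sin θ = 0.983846 (intermediates below are computed at full precision and shown rounded to 5 d.p.)
v1: (-4.5,-5) → rotate → (4.11365,-5.32239) → ×s → (3.49661,-4.52403) → (3.50,-4.52)
v2: (-2,-5) → rotate → (4.56120,-2.86278) → ×s → (3.87702,-2.43336) → (3.88,-2.43)
v3: (1.5,-4.5) → rotate → (4.69583,0.67019) → ×s → (3.99146,0.56966) → (3.99,0.57)
v4: (2.5,0.5) → rotate → (-0.04438,2.54912) → ×s → (-0.03772,2.16675) → (-0.04,2.17)
v5: (0,2.5) → rotate → (-2.45962,0.44754) → ×s → (-2.09067,0.38041) → (-2.09,0.38)

Cross-section at z=2.5: (3.50,-4.52) (3.88,-2.43) (3.99,0.57) (-0.04,2.17) (-2.09,0.38)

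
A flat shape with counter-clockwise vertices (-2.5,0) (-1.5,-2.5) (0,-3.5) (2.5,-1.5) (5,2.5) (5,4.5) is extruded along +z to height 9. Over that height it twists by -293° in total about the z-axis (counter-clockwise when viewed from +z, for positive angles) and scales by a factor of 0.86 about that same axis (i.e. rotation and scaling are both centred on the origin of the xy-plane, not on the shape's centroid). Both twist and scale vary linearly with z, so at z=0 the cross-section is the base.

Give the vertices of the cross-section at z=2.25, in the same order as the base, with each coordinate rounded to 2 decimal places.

Cross-section at z=2.25: (-0.70,2.31) (-2.73,0.69) (-3.23,-0.97) (-0.69,-2.73) (3.70,-3.93) (5.55,-3.37)

t = z/height = 2.25/9 = 0.25
s = 1 + (scale-1)·z/height = 1 + (0.86-1)·2.25/9 = 0.965000
θ = twist·z/height = -293°·2.25/9 = -73.2500° = -1.278454 rad
cos θ = 0.288196, sin θ = -0.957571 (intermediates below are computed at full precision and shown rounded to 5 d.p.)
v1: (-2.5,0) → rotate → (-0.72049,2.39393) → ×s → (-0.69527,2.31014) → (-0.70,2.31)
v2: (-1.5,-2.5) → rotate → (-2.82622,0.71587) → ×s → (-2.72731,0.69081) → (-2.73,0.69)
v3: (0,-3.5) → rotate → (-3.35150,-1.00869) → ×s → (-3.23420,-0.97338) → (-3.23,-0.97)
v4: (2.5,-1.5) → rotate → (-0.71587,-2.82622) → ×s → (-0.69081,-2.72731) → (-0.69,-2.73)
v5: (5,2.5) → rotate → (3.83491,-4.06737) → ×s → (3.70069,-3.92501) → (3.70,-3.93)
v6: (5,4.5) → rotate → (5.75005,-3.49097) → ×s → (5.54880,-3.36879) → (5.55,-3.37)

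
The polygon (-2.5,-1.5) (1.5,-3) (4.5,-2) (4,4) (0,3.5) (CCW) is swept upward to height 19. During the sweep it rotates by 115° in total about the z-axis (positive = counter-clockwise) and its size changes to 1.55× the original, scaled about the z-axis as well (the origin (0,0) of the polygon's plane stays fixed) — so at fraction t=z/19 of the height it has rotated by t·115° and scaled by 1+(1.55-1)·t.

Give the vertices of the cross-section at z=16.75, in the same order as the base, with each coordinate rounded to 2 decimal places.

Cross-section at z=16.75: (2.92,-3.20) (3.93,3.06) (1.59,7.14) (-6.99,4.65) (-5.09,-1.03)

t = z/height = 16.75/19 = 0.881579
s = 1 + (scale-1)·z/height = 1 + (1.55-1)·16.75/19 = 1.484868
θ = twist·z/height = 115°·16.75/19 = 101.3816° = 1.769442 rad
cos θ = -0.197342, sin θ = 0.980335 (intermediates below are computed at full precision and shown rounded to 5 d.p.)
v1: (-2.5,-1.5) → rotate → (1.96386,-2.15482) → ×s → (2.91607,-3.19963) → (2.92,-3.20)
v2: (1.5,-3) → rotate → (2.64499,2.06253) → ×s → (3.92746,3.06258) → (3.93,3.06)
v3: (4.5,-2) → rotate → (1.07263,4.80619) → ×s → (1.59271,7.13656) → (1.59,7.14)
v4: (4,4) → rotate → (-4.71071,3.13197) → ×s → (-6.99478,4.65056) → (-6.99,4.65)
v5: (0,3.5) → rotate → (-3.43117,-0.69070) → ×s → (-5.09484,-1.02560) → (-5.09,-1.03)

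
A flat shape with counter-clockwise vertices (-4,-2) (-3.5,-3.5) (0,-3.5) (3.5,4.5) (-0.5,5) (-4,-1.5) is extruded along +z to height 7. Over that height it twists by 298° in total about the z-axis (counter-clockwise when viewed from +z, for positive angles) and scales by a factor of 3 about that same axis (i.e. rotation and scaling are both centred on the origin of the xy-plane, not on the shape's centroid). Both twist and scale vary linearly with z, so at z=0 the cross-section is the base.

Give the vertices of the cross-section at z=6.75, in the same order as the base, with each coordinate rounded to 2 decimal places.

Cross-section at z=6.75: (-9.09,9.43) (-12.84,6.73) (-9.78,-3.06) (15.64,-5.85) (13.54,5.77) (-7.69,9.87)

t = z/height = 6.75/7 = 0.964286
s = 1 + (scale-1)·z/height = 1 + (3-1)·6.75/7 = 2.928571
θ = twist·z/height = 298°·6.75/7 = 287.3571° = 5.015328 rad
cos θ = 0.298327, sin θ = -0.954464 (intermediates below are computed at full precision and shown rounded to 5 d.p.)
v1: (-4,-2) → rotate → (-3.10224,3.22120) → ×s → (-9.08512,9.43352) → (-9.09,9.43)
v2: (-3.5,-3.5) → rotate → (-4.38477,2.29648) → ×s → (-12.84110,6.72540) → (-12.84,6.73)
v3: (0,-3.5) → rotate → (-3.34062,-1.04414) → ×s → (-9.78325,-3.05785) → (-9.78,-3.06)
v4: (3.5,4.5) → rotate → (5.33923,-1.99815) → ×s → (15.63632,-5.85173) → (15.64,-5.85)
v5: (-0.5,5) → rotate → (4.62316,1.96887) → ×s → (13.53924,5.76597) → (13.54,5.77)
v6: (-4,-1.5) → rotate → (-2.62500,3.37036) → ×s → (-7.68751,9.87035) → (-7.69,9.87)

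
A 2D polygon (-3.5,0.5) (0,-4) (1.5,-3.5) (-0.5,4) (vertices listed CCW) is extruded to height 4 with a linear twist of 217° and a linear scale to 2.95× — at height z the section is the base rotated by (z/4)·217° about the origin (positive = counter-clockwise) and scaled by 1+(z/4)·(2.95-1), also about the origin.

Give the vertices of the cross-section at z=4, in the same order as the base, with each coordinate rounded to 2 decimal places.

t = z/height = 4/4 = 1
s = 1 + (scale-1)·z/height = 1 + (2.95-1)·4/4 = 2.950000
θ = twist·z/height = 217°·4/4 = 217.0000° = 3.787364 rad
cos θ = -0.798636, sin θ = -0.601815 (intermediates below are computed at full precision and shown rounded to 5 d.p.)
v1: (-3.5,0.5) → rotate → (3.09613,1.70703) → ×s → (9.13359,5.03575) → (9.13,5.04)
v2: (0,-4) → rotate → (-2.40726,3.19454) → ×s → (-7.10142,9.42390) → (-7.10,9.42)
v3: (1.5,-3.5) → rotate → (-3.30431,1.89250) → ×s → (-9.74770,5.58288) → (-9.75,5.58)
v4: (-0.5,4) → rotate → (2.80658,-2.89363) → ×s → (8.27940,-8.53622) → (8.28,-8.54)

Cross-section at z=4: (9.13,5.04) (-7.10,9.42) (-9.75,5.58) (8.28,-8.54)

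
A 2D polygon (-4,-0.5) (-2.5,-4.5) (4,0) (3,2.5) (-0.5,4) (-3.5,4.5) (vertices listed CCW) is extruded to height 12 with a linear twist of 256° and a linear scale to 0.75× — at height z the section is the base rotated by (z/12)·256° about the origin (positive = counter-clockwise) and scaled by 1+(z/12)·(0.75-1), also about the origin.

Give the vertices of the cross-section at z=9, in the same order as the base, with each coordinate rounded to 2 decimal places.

Cross-section at z=9: (3.09,1.07) (1.23,4.00) (-3.18,-0.68) (-1.96,-2.49) (1.07,-3.09) (3.54,-2.99)

t = z/height = 9/12 = 0.75
s = 1 + (scale-1)·z/height = 1 + (0.75-1)·9/12 = 0.812500
θ = twist·z/height = 256°·9/12 = 192.0000° = 3.351032 rad
cos θ = -0.978148, sin θ = -0.207912 (intermediates below are computed at full precision and shown rounded to 5 d.p.)
v1: (-4,-0.5) → rotate → (3.80863,1.32072) → ×s → (3.09452,1.07309) → (3.09,1.07)
v2: (-2.5,-4.5) → rotate → (1.50977,4.92144) → ×s → (1.22669,3.99867) → (1.23,4.00)
v3: (4,0) → rotate → (-3.91259,-0.83165) → ×s → (-3.17898,-0.67571) → (-3.18,-0.68)
v4: (3,2.5) → rotate → (-2.41466,-3.06910) → ×s → (-1.96191,-2.49365) → (-1.96,-2.49)
v5: (-0.5,4) → rotate → (1.32072,-3.80863) → ×s → (1.07309,-3.09452) → (1.07,-3.09)
v6: (-3.5,4.5) → rotate → (4.35912,-3.67397) → ×s → (3.54178,-2.98510) → (3.54,-2.99)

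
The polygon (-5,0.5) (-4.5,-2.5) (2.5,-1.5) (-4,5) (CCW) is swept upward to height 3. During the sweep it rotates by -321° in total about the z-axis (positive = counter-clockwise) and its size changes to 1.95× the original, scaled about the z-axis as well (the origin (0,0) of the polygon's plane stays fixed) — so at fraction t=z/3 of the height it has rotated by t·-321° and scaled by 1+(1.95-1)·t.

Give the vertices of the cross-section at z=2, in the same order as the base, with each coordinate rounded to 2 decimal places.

Cross-section at z=2: (6.31,-5.24) (8.38,-0.72) (-2.02,4.31) (0.85,-10.42)

t = z/height = 2/3 = 0.666667
s = 1 + (scale-1)·z/height = 1 + (1.95-1)·2/3 = 1.633333
θ = twist·z/height = -321°·2/3 = -214.0000° = -3.735005 rad
cos θ = -0.829038, sin θ = 0.559193 (intermediates below are computed at full precision and shown rounded to 5 d.p.)
v1: (-5,0.5) → rotate → (3.86559,-3.21048) → ×s → (6.31380,-5.24379) → (6.31,-5.24)
v2: (-4.5,-2.5) → rotate → (5.12865,-0.44377) → ×s → (8.37680,-0.72483) → (8.38,-0.72)
v3: (2.5,-1.5) → rotate → (-1.23380,2.64154) → ×s → (-2.01521,4.31451) → (-2.02,4.31)
v4: (-4,5) → rotate → (0.52019,-6.38196) → ×s → (0.84964,-10.42387) → (0.85,-10.42)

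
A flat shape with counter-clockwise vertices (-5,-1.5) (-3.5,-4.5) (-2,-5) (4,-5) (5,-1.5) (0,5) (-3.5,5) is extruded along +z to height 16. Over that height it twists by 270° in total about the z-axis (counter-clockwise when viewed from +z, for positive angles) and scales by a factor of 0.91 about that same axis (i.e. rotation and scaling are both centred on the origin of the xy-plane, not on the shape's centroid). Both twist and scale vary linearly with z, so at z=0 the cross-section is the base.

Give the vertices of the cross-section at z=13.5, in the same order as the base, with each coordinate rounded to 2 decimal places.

Cross-section at z=13.5: (2.08,4.35) (-0.91,5.19) (-2.18,4.47) (-5.91,0.36) (-4.13,-2.49) (3.42,-3.10) (5.60,-0.71)

t = z/height = 13.5/16 = 0.84375
s = 1 + (scale-1)·z/height = 1 + (0.91-1)·13.5/16 = 0.924063
θ = twist·z/height = 270°·13.5/16 = 227.8125° = 3.976078 rad
cos θ = -0.671559, sin θ = -0.740951 (intermediates below are computed at full precision and shown rounded to 5 d.p.)
v1: (-5,-1.5) → rotate → (2.24637,4.71209) → ×s → (2.07578,4.35427) → (2.08,4.35)
v2: (-3.5,-4.5) → rotate → (-0.98382,5.61534) → ×s → (-0.90911,5.18893) → (-0.91,5.19)
v3: (-2,-5) → rotate → (-2.36164,4.83970) → ×s → (-2.18230,4.47218) → (-2.18,4.47)
v4: (4,-5) → rotate → (-6.39099,0.39399) → ×s → (-5.90568,0.36407) → (-5.91,0.36)
v5: (5,-1.5) → rotate → (-4.46922,-2.69742) → ×s → (-4.12984,-2.49258) → (-4.13,-2.49)
v6: (0,5) → rotate → (3.70476,-3.35779) → ×s → (3.42343,-3.10281) → (3.42,-3.10)
v7: (-3.5,5) → rotate → (6.05521,-0.76447) → ×s → (5.59539,-0.70641) → (5.60,-0.71)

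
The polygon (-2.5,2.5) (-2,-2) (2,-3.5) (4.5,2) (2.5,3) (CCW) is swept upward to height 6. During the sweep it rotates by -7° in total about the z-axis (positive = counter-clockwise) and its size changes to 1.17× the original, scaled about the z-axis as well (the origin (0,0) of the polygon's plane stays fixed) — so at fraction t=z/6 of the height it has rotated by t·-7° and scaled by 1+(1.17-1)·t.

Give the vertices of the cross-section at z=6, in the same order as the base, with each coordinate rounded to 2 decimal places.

t = z/height = 6/6 = 1
s = 1 + (scale-1)·z/height = 1 + (1.17-1)·6/6 = 1.170000
θ = twist·z/height = -7°·6/6 = -7.0000° = -0.122173 rad
cos θ = 0.992546, sin θ = -0.121869 (intermediates below are computed at full precision and shown rounded to 5 d.p.)
v1: (-2.5,2.5) → rotate → (-2.17669,2.78604) → ×s → (-2.54673,3.25967) → (-2.55,3.26)
v2: (-2,-2) → rotate → (-2.22883,-1.74135) → ×s → (-2.60773,-2.03738) → (-2.61,-2.04)
v3: (2,-3.5) → rotate → (1.55855,-3.71765) → ×s → (1.82350,-4.34965) → (1.82,-4.35)
v4: (4.5,2) → rotate → (4.71020,1.43668) → ×s → (5.51093,1.68092) → (5.51,1.68)
v5: (2.5,3) → rotate → (2.84697,2.67297) → ×s → (3.33096,3.12737) → (3.33,3.13)

Cross-section at z=6: (-2.55,3.26) (-2.61,-2.04) (1.82,-4.35) (5.51,1.68) (3.33,3.13)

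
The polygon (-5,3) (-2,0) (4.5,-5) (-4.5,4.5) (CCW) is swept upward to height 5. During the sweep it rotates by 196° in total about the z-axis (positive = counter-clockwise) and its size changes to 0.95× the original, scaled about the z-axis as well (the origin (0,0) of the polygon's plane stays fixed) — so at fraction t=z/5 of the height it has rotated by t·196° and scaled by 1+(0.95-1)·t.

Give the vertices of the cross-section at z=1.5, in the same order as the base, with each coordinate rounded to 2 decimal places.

t = z/height = 1.5/5 = 0.3
s = 1 + (scale-1)·z/height = 1 + (0.95-1)·1.5/5 = 0.985000
θ = twist·z/height = 196°·1.5/5 = 58.8000° = 1.026254 rad
cos θ = 0.518027, sin θ = 0.855364 (intermediates below are computed at full precision and shown rounded to 5 d.p.)
v1: (-5,3) → rotate → (-5.15623,-2.72274) → ×s → (-5.07888,-2.68190) → (-5.08,-2.68)
v2: (-2,0) → rotate → (-1.03605,-1.71073) → ×s → (-1.02051,-1.68507) → (-1.02,-1.69)
v3: (4.5,-5) → rotate → (6.60794,1.25900) → ×s → (6.50882,1.24012) → (6.51,1.24)
v4: (-4.5,4.5) → rotate → (-6.18026,-1.51802) → ×s → (-6.08756,-1.49525) → (-6.09,-1.50)

Cross-section at z=1.5: (-5.08,-2.68) (-1.02,-1.69) (6.51,1.24) (-6.09,-1.50)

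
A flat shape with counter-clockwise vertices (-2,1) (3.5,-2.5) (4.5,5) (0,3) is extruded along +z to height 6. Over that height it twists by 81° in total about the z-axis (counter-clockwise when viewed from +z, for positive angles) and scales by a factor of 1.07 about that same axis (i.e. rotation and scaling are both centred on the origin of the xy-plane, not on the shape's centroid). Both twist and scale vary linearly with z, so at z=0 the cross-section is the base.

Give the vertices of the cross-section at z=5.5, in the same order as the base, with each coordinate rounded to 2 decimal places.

t = z/height = 5.5/6 = 0.916667
s = 1 + (scale-1)·z/height = 1 + (1.07-1)·5.5/6 = 1.064167
θ = twist·z/height = 81°·5.5/6 = 74.2500° = 1.295907 rad
cos θ = 0.271440, sin θ = 0.962455 (intermediates below are computed at full precision and shown rounded to 5 d.p.)
v1: (-2,1) → rotate → (-1.50534,-1.65347) → ×s → (-1.60193,-1.75957) → (-1.60,-1.76)
v2: (3.5,-2.5) → rotate → (3.35618,2.68999) → ×s → (3.57153,2.86260) → (3.57,2.86)
v3: (4.5,5) → rotate → (-3.59079,5.68825) → ×s → (-3.82120,6.05325) → (-3.82,6.05)
v4: (0,3) → rotate → (-2.88737,0.81432) → ×s → (-3.07264,0.86657) → (-3.07,0.87)

Cross-section at z=5.5: (-1.60,-1.76) (3.57,2.86) (-3.82,6.05) (-3.07,0.87)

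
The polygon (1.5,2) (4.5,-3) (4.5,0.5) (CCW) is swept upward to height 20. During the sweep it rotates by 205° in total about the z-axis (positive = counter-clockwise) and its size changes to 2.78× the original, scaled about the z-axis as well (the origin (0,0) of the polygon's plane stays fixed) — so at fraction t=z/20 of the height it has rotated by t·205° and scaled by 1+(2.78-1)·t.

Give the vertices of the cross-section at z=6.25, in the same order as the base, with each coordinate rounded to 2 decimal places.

Cross-section at z=6.25: (-1.78,3.46) (7.26,4.26) (2.36,6.64)

t = z/height = 6.25/20 = 0.3125
s = 1 + (scale-1)·z/height = 1 + (2.78-1)·6.25/20 = 1.556250
θ = twist·z/height = 205°·6.25/20 = 64.0625° = 1.118102 rad
cos θ = 0.437390, sin θ = 0.899272 (intermediates below are computed at full precision and shown rounded to 5 d.p.)
v1: (1.5,2) → rotate → (-1.14246,2.22369) → ×s → (-1.77795,3.46062) → (-1.78,3.46)
v2: (4.5,-3) → rotate → (4.66607,2.73455) → ×s → (7.26157,4.25565) → (7.26,4.26)
v3: (4.5,0.5) → rotate → (1.51862,4.26542) → ×s → (2.36335,6.63806) → (2.36,6.64)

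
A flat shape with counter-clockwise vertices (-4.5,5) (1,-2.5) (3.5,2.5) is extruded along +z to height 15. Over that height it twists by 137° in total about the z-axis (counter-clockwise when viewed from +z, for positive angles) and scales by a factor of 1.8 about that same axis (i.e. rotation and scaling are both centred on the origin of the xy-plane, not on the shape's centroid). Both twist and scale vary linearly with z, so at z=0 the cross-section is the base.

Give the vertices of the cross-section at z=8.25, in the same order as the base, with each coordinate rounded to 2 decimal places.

t = z/height = 8.25/15 = 0.55
s = 1 + (scale-1)·z/height = 1 + (1.8-1)·8.25/15 = 1.440000
θ = twist·z/height = 137°·8.25/15 = 75.3500° = 1.315106 rad
cos θ = 0.252914, sin θ = 0.967489 (intermediates below are computed at full precision and shown rounded to 5 d.p.)
v1: (-4.5,5) → rotate → (-5.97556,-3.08913) → ×s → (-8.60480,-4.44835) → (-8.60,-4.45)
v2: (1,-2.5) → rotate → (2.67164,0.33520) → ×s → (3.84716,0.48269) → (3.85,0.48)
v3: (3.5,2.5) → rotate → (-1.53352,4.01850) → ×s → (-2.20827,5.78663) → (-2.21,5.79)

Cross-section at z=8.25: (-8.60,-4.45) (3.85,0.48) (-2.21,5.79)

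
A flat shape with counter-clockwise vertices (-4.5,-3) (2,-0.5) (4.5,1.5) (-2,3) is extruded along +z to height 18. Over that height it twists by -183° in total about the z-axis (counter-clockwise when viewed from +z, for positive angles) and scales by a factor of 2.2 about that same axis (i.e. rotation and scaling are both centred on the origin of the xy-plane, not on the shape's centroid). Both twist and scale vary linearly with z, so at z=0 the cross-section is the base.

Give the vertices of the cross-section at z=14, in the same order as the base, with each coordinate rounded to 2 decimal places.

t = z/height = 14/18 = 0.777778
s = 1 + (scale-1)·z/height = 1 + (2.2-1)·14/18 = 1.933333
θ = twist·z/height = -183°·14/18 = -142.3333° = -2.484185 rad
cos θ = -0.791579, sin θ = -0.611067 (intermediates below are computed at full precision and shown rounded to 5 d.p.)
v1: (-4.5,-3) → rotate → (1.72891,5.12454) → ×s → (3.34255,9.90744) → (3.34,9.91)
v2: (2,-0.5) → rotate → (-1.88869,-0.82634) → ×s → (-3.65147,-1.59760) → (-3.65,-1.60)
v3: (4.5,1.5) → rotate → (-2.64551,-3.93717) → ×s → (-5.11465,-7.61186) → (-5.11,-7.61)
v4: (-2,3) → rotate → (3.41636,-1.15260) → ×s → (6.60496,-2.22837) → (6.60,-2.23)

Cross-section at z=14: (3.34,9.91) (-3.65,-1.60) (-5.11,-7.61) (6.60,-2.23)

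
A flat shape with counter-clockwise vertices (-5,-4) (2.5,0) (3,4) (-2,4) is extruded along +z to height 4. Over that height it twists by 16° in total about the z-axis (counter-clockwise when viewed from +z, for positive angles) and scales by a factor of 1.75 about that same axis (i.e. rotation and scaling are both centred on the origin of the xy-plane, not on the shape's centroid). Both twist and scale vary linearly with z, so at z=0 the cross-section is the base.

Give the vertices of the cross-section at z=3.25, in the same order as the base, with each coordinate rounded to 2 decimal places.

t = z/height = 3.25/4 = 0.8125
s = 1 + (scale-1)·z/height = 1 + (1.75-1)·3.25/4 = 1.609375
θ = twist·z/height = 16°·3.25/4 = 13.0000° = 0.226893 rad
cos θ = 0.974370, sin θ = 0.224951 (intermediates below are computed at full precision and shown rounded to 5 d.p.)
v1: (-5,-4) → rotate → (-3.97205,-5.02224) → ×s → (-6.39251,-8.08266) → (-6.39,-8.08)
v2: (2.5,0) → rotate → (2.43593,0.56238) → ×s → (3.92032,0.90508) → (3.92,0.91)
v3: (3,4) → rotate → (2.02331,4.57233) → ×s → (3.25626,7.35860) → (3.26,7.36)
v4: (-2,4) → rotate → (-2.84854,3.44758) → ×s → (-4.58438,5.54845) → (-4.58,5.55)

Cross-section at z=3.25: (-6.39,-8.08) (3.92,0.91) (3.26,7.36) (-4.58,5.55)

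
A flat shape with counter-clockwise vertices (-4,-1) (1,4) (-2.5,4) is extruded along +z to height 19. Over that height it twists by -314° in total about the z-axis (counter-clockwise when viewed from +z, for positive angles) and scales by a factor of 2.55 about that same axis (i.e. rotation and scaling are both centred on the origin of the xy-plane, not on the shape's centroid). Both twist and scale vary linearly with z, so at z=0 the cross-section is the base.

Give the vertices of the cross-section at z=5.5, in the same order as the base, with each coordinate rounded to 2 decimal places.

t = z/height = 5.5/19 = 0.289474
s = 1 + (scale-1)·z/height = 1 + (2.55-1)·5.5/19 = 1.448684
θ = twist·z/height = -314°·5.5/19 = -90.8947° = -1.586412 rad
cos θ = -0.015615, sin θ = -0.999878 (intermediates below are computed at full precision and shown rounded to 5 d.p.)
v1: (-4,-1) → rotate → (-0.93742,4.01513) → ×s → (-1.35802,5.81665) → (-1.36,5.82)
v2: (1,4) → rotate → (3.98390,-1.06234) → ×s → (5.77141,-1.53900) → (5.77,-1.54)
v3: (-2.5,4) → rotate → (4.03855,2.43723) → ×s → (5.85059,3.53078) → (5.85,3.53)

Cross-section at z=5.5: (-1.36,5.82) (5.77,-1.54) (5.85,3.53)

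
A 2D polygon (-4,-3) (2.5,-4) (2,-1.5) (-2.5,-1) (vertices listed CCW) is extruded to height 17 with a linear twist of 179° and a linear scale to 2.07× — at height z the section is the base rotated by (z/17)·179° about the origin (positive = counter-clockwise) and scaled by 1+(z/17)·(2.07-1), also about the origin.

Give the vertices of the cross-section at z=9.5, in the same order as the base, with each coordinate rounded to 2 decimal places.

Cross-section at z=9.5: (5.83,-5.46) (5.60,5.05) (1.80,3.56) (2.27,-3.66)

t = z/height = 9.5/17 = 0.558824
s = 1 + (scale-1)·z/height = 1 + (2.07-1)·9.5/17 = 1.597941
θ = twist·z/height = 179°·9.5/17 = 100.0294° = 1.745843 rad
cos θ = -0.174154, sin θ = 0.984718 (intermediates below are computed at full precision and shown rounded to 5 d.p.)
v1: (-4,-3) → rotate → (3.65077,-3.41641) → ×s → (5.83372,-5.45923) → (5.83,-5.46)
v2: (2.5,-4) → rotate → (3.50349,3.15841) → ×s → (5.59837,5.04695) → (5.60,5.05)
v3: (2,-1.5) → rotate → (1.12877,2.23067) → ×s → (1.80371,3.56448) → (1.80,3.56)
v4: (-2.5,-1) → rotate → (1.42010,-2.28764) → ×s → (2.26924,-3.65552) → (2.27,-3.66)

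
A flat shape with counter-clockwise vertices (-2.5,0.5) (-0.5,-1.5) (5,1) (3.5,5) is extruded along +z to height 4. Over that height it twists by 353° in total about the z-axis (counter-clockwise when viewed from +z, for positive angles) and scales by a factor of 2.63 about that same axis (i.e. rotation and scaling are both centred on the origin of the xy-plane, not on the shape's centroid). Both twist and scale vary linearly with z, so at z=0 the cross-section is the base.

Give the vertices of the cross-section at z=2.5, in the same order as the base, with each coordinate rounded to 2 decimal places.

t = z/height = 2.5/4 = 0.625
s = 1 + (scale-1)·z/height = 1 + (2.63-1)·2.5/4 = 2.018750
θ = twist·z/height = 353°·2.5/4 = 220.6250° = 3.850633 rad
cos θ = -0.758987, sin θ = -0.651105 (intermediates below are computed at full precision and shown rounded to 5 d.p.)
v1: (-2.5,0.5) → rotate → (2.22302,1.24827) → ×s → (4.48772,2.51995) → (4.49,2.52)
v2: (-0.5,-1.5) → rotate → (-0.59716,1.46403) → ×s → (-1.20553,2.95552) → (-1.21,2.96)
v3: (5,1) → rotate → (-3.14383,-4.01451) → ×s → (-6.34661,-8.10430) → (-6.35,-8.10)
v4: (3.5,5) → rotate → (0.59907,-6.07381) → ×s → (1.20938,-12.26149) → (1.21,-12.26)

Cross-section at z=2.5: (4.49,2.52) (-1.21,2.96) (-6.35,-8.10) (1.21,-12.26)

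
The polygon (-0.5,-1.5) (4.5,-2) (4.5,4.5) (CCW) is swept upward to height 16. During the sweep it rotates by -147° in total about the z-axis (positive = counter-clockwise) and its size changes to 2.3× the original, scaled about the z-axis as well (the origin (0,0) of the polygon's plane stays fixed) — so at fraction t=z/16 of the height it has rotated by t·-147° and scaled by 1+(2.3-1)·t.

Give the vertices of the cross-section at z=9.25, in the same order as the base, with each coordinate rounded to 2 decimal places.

t = z/height = 9.25/16 = 0.578125
s = 1 + (scale-1)·z/height = 1 + (2.3-1)·9.25/16 = 1.751563
θ = twist·z/height = -147°·9.25/16 = -84.9844° = -1.483257 rad
cos θ = 0.087427, sin θ = -0.996171 (intermediates below are computed at full precision and shown rounded to 5 d.p.)
v1: (-0.5,-1.5) → rotate → (-1.53797,0.36694) → ×s → (-2.69385,0.64273) → (-2.69,0.64)
v2: (4.5,-2) → rotate → (-1.59892,-4.65762) → ×s → (-2.80061,-8.15812) → (-2.80,-8.16)
v3: (4.5,4.5) → rotate → (4.87619,-4.08935) → ×s → (8.54096,-7.16274) → (8.54,-7.16)

Cross-section at z=9.25: (-2.69,0.64) (-2.80,-8.16) (8.54,-7.16)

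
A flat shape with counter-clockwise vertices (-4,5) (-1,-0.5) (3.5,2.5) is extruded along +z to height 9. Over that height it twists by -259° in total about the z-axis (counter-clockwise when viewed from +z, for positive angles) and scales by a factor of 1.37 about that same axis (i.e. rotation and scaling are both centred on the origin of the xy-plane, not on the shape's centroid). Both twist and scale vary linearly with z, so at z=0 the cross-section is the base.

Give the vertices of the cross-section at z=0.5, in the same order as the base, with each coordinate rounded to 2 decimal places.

Cross-section at z=0.5: (-2.69,5.96) (-1.12,-0.24) (4.09,1.58)

t = z/height = 0.5/9 = 0.0555556
s = 1 + (scale-1)·z/height = 1 + (1.37-1)·0.5/9 = 1.020556
θ = twist·z/height = -259°·0.5/9 = -14.3889° = -0.251133 rad
cos θ = 0.968631, sin θ = -0.248502 (intermediates below are computed at full precision and shown rounded to 5 d.p.)
v1: (-4,5) → rotate → (-2.63202,5.83717) → ×s → (-2.68612,5.95715) → (-2.69,5.96)
v2: (-1,-0.5) → rotate → (-1.09288,-0.23581) → ×s → (-1.11535,-0.24066) → (-1.12,-0.24)
v3: (3.5,2.5) → rotate → (4.01146,1.55182) → ×s → (4.09392,1.58372) → (4.09,1.58)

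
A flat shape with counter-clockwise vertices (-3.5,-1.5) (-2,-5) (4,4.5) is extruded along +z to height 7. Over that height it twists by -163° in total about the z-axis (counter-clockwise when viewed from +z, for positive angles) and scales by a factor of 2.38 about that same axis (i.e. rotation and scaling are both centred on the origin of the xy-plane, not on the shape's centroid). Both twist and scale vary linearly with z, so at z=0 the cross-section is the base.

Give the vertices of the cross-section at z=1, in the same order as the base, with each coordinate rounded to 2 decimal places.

Cross-section at z=1: (-4.56,0.01) (-4.57,-4.55) (6.53,3.06)

t = z/height = 1/7 = 0.142857
s = 1 + (scale-1)·z/height = 1 + (2.38-1)·1/7 = 1.197143
θ = twist·z/height = -163°·1/7 = -23.2857° = -0.406412 rad
cos θ = 0.918545, sin θ = -0.395316 (intermediates below are computed at full precision and shown rounded to 5 d.p.)
v1: (-3.5,-1.5) → rotate → (-3.80788,0.00579) → ×s → (-4.55858,0.00693) → (-4.56,0.01)
v2: (-2,-5) → rotate → (-3.81367,-3.80209) → ×s → (-4.56551,-4.55165) → (-4.57,-4.55)
v3: (4,4.5) → rotate → (5.45310,2.55219) → ×s → (6.52814,3.05533) → (6.53,3.06)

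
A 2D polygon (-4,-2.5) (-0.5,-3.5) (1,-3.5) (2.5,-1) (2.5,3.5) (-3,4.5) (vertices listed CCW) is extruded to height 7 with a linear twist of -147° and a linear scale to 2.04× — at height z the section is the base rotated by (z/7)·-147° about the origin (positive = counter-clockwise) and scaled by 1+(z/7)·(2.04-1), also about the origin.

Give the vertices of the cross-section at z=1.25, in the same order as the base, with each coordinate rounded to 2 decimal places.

t = z/height = 1.25/7 = 0.178571
s = 1 + (scale-1)·z/height = 1 + (2.04-1)·1.25/7 = 1.185714
θ = twist·z/height = -147°·1.25/7 = -26.2500° = -0.458149 rad
cos θ = 0.896873, sin θ = -0.442289 (intermediates below are computed at full precision and shown rounded to 5 d.p.)
v1: (-4,-2.5) → rotate → (-4.69321,-0.47303) → ×s → (-5.56481,-0.56087) → (-5.56,-0.56)
v2: (-0.5,-3.5) → rotate → (-1.99645,-2.91791) → ×s → (-2.36722,-3.45981) → (-2.37,-3.46)
v3: (1,-3.5) → rotate → (-0.65114,-3.58134) → ×s → (-0.77206,-4.24645) → (-0.77,-4.25)
v4: (2.5,-1) → rotate → (1.79989,-2.00259) → ×s → (2.13416,-2.37450) → (2.13,-2.37)
v5: (2.5,3.5) → rotate → (3.79019,2.03333) → ×s → (4.49409,2.41095) → (4.49,2.41)
v6: (-3,4.5) → rotate → (-0.70032,5.36279) → ×s → (-0.83038,6.35874) → (-0.83,6.36)

Cross-section at z=1.25: (-5.56,-0.56) (-2.37,-3.46) (-0.77,-4.25) (2.13,-2.37) (4.49,2.41) (-0.83,6.36)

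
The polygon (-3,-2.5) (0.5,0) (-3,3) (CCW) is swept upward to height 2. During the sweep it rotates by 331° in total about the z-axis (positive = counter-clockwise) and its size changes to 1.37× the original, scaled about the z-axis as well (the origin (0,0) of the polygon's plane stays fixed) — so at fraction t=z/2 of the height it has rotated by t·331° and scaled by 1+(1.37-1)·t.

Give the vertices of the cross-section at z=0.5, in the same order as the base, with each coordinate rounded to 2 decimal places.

Cross-section at z=0.5: (2.30,-3.60) (0.07,0.54) (-3.66,-2.84)

t = z/height = 0.5/2 = 0.25
s = 1 + (scale-1)·z/height = 1 + (1.37-1)·0.5/2 = 1.092500
θ = twist·z/height = 331°·0.5/2 = 82.7500° = 1.444260 rad
cos θ = 0.126199, sin θ = 0.992005 (intermediates below are computed at full precision and shown rounded to 5 d.p.)
v1: (-3,-2.5) → rotate → (2.10142,-3.29151) → ×s → (2.29580,-3.59598) → (2.30,-3.60)
v2: (0.5,0) → rotate → (0.06310,0.49600) → ×s → (0.06894,0.54188) → (0.07,0.54)
v3: (-3,3) → rotate → (-3.35461,-2.59742) → ×s → (-3.66491,-2.83768) → (-3.66,-2.84)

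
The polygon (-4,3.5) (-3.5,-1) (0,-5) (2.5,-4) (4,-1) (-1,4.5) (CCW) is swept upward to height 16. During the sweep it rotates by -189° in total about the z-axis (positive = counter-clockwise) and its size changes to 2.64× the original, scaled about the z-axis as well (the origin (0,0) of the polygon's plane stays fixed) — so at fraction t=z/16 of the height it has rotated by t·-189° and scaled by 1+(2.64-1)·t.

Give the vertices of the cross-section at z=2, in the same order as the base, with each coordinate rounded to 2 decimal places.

Cross-section at z=2: (-2.73,5.80) (-4.35,0.59) (-2.41,-5.52) (0.83,-5.62) (3.93,-3.04) (1.07,5.45)

t = z/height = 2/16 = 0.125
s = 1 + (scale-1)·z/height = 1 + (2.64-1)·2/16 = 1.205000
θ = twist·z/height = -189°·2/16 = -23.6250° = -0.412334 rad
cos θ = 0.916188, sin θ = -0.400749 (intermediates below are computed at full precision and shown rounded to 5 d.p.)
v1: (-4,3.5) → rotate → (-2.26213,4.80965) → ×s → (-2.72587,5.79563) → (-2.73,5.80)
v2: (-3.5,-1) → rotate → (-3.60741,0.48643) → ×s → (-4.34693,0.58615) → (-4.35,0.59)
v3: (0,-5) → rotate → (-2.00374,-4.58094) → ×s → (-2.41451,-5.52003) → (-2.41,-5.52)
v4: (2.5,-4) → rotate → (0.68747,-4.66662) → ×s → (0.82841,-5.62328) → (0.83,-5.62)
v5: (4,-1) → rotate → (3.26400,-2.51918) → ×s → (3.93312,-3.03562) → (3.93,-3.04)
v6: (-1,4.5) → rotate → (0.88718,4.52359) → ×s → (1.06905,5.45093) → (1.07,5.45)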